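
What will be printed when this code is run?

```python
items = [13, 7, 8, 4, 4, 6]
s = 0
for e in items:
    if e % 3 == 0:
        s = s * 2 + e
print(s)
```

6

e=13: not %3==0
e=7: not %3==0
e=8: not %3==0
e=4: not %3==0
e=4: not %3==0
e=6: %3==0, s = 0*2+6 = 6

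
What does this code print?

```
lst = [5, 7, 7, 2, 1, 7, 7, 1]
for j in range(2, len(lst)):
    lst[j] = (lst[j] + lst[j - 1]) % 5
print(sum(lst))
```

j=2: lst[2] = (7+7)%5 = 4 → [5, 7, 4, 2, 1, 7, 7, 1]
j=3: lst[3] = (2+4)%5 = 1 → [5, 7, 4, 1, 1, 7, 7, 1]
j=4: lst[4] = (1+1)%5 = 2 → [5, 7, 4, 1, 2, 7, 7, 1]
j=5: lst[5] = (7+2)%5 = 4 → [5, 7, 4, 1, 2, 4, 7, 1]
j=6: lst[6] = (7+4)%5 = 1 → [5, 7, 4, 1, 2, 4, 1, 1]
j=7: lst[7] = (1+1)%5 = 2 → [5, 7, 4, 1, 2, 4, 1, 2]
sum = 26

26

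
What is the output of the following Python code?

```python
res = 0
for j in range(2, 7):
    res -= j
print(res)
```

-20

j=2: res = 0-2 = -2
j=3: res = (-2)-3 = -5
j=4: res = (-5)-4 = -9
j=5: res = (-9)-5 = -14
j=6: res = (-14)-6 = -20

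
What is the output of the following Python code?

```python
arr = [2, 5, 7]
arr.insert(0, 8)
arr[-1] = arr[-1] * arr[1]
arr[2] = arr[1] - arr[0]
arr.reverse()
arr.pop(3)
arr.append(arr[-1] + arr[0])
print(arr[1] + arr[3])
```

10

insert 8 at 0 → [8, 2, 5, 7]
arr[-1] = arr[-1]*arr[1] = 7*2 = 14 → [8, 2, 5, 14]
arr[2] = arr[1]-arr[0] = 2-8 = -6 → [8, 2, -6, 14]
reverse → [14, -6, 2, 8]
pop(3) removes 8 → [14, -6, 2]
append arr[-1]+arr[0] = 2+14 = 16 → [14, -6, 2, 16]
arr[1]+arr[3] = (-6)+16 = 10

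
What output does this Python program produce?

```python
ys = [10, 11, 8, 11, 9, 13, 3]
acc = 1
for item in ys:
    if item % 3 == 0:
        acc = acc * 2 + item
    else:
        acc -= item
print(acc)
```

-161

item=10: not %3==0, acc = 1-10 = -9
item=11: not %3==0, acc = (-9)-11 = -20
item=8: not %3==0, acc = (-20)-8 = -28
item=11: not %3==0, acc = (-28)-11 = -39
item=9: %3==0, acc = (-39)*2+9 = -69
item=13: not %3==0, acc = (-69)-13 = -82
item=3: %3==0, acc = (-82)*2+3 = -161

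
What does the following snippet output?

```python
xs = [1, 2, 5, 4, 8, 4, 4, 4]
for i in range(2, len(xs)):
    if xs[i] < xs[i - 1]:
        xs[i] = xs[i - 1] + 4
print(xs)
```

i=2: 5>=2, unchanged → [1, 2, 5, 4, 8, 4, 4, 4]
i=3: 4<5, xs[3] = 5+4 = 9 → [1, 2, 5, 9, 8, 4, 4, 4]
i=4: 8<9, xs[4] = 9+4 = 13 → [1, 2, 5, 9, 13, 4, 4, 4]
i=5: 4<13, xs[5] = 13+4 = 17 → [1, 2, 5, 9, 13, 17, 4, 4]
i=6: 4<17, xs[6] = 17+4 = 21 → [1, 2, 5, 9, 13, 17, 21, 4]
i=7: 4<21, xs[7] = 21+4 = 25 → [1, 2, 5, 9, 13, 17, 21, 25]

[1, 2, 5, 9, 13, 17, 21, 25]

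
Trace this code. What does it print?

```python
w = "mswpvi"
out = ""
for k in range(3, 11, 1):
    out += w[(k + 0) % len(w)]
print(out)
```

k=3: add w[3]='p' → 'p'
k=4: add w[4]='v' → 'pv'
k=5: add w[5]='i' → 'pvi'
k=6: add w[0]='m' → 'pvim'
k=7: add w[1]='s' → 'pvims'
k=8: add w[2]='w' → 'pvimsw'
k=9: add w[3]='p' → 'pvimswp'
k=10: add w[4]='v' → 'pvimswpv'

pvimswpv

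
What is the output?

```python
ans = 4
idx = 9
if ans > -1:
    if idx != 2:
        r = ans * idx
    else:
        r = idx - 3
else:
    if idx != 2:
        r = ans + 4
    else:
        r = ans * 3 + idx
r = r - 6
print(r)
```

30

ans=4, idx=9
ans > -1 is True; idx != 2 is True
→ r = ans * idx = 36
r = 36-6 = 30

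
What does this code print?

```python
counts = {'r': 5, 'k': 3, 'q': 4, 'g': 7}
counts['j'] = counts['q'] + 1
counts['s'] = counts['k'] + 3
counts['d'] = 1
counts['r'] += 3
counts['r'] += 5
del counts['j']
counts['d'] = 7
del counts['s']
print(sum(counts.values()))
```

counts['j'] = counts['q']+1 = 5 → {'r': 5, 'k': 3, 'q': 4, 'g': 7, 'j': 5}
counts['s'] = counts['k']+3 = 6 → {'r': 5, 'k': 3, 'q': 4, 'g': 7, 'j': 5, 's': 6}
counts['d'] = 1 → {'r': 5, 'k': 3, 'q': 4, 'g': 7, 'j': 5, 's': 6, 'd': 1}
counts['r'] = 5+3 = 8 → {'r': 8, 'k': 3, 'q': 4, 'g': 7, 'j': 5, 's': 6, 'd': 1}
counts['r'] = 8+5 = 13 → {'r': 13, 'k': 3, 'q': 4, 'g': 7, 'j': 5, 's': 6, 'd': 1}
del 'j' → {'r': 13, 'k': 3, 'q': 4, 'g': 7, 's': 6, 'd': 1}
counts['d'] = 7 → {'r': 13, 'k': 3, 'q': 4, 'g': 7, 's': 6, 'd': 7}
del 's' → {'r': 13, 'k': 3, 'q': 4, 'g': 7, 'd': 7}
sum of values = 34

34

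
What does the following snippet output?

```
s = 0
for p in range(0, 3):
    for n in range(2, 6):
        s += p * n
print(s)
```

p=0,n=2: s = 0+0 = 0
p=0,n=3: s = 0+0 = 0
p=0,n=4: s = 0+0 = 0
p=0,n=5: s = 0+0 = 0
p=1,n=2: s = 0+2 = 2
p=1,n=3: s = 2+3 = 5
p=1,n=4: s = 5+4 = 9
p=1,n=5: s = 9+5 = 14
p=2,n=2: s = 14+4 = 18
p=2,n=3: s = 18+6 = 24
p=2,n=4: s = 24+8 = 32
p=2,n=5: s = 32+10 = 42

42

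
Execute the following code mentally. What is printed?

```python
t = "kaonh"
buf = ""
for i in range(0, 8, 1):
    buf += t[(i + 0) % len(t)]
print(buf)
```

i=0: add t[0]='k' → 'k'
i=1: add t[1]='a' → 'ka'
i=2: add t[2]='o' → 'kao'
i=3: add t[3]='n' → 'kaon'
i=4: add t[4]='h' → 'kaonh'
i=5: add t[0]='k' → 'kaonhk'
i=6: add t[1]='a' → 'kaonhka'
i=7: add t[2]='o' → 'kaonhkao'

kaonhkao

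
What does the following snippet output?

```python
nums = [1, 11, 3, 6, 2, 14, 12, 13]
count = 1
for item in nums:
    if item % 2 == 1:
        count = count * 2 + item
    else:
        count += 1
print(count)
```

95

item=1: odd, count = 1*2+1 = 3
item=11: odd, count = 3*2+11 = 17
item=3: odd, count = 17*2+3 = 37
item=6: not odd, count = 37+1 = 38
item=2: not odd, count = 38+1 = 39
item=14: not odd, count = 39+1 = 40
item=12: not odd, count = 40+1 = 41
item=13: odd, count = 41*2+13 = 95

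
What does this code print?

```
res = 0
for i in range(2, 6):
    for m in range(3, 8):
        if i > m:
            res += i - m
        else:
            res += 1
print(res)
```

i=2,m=3: not 2>3, res = 0+1 = 1
i=2,m=4: not 2>4, res = 1+1 = 2
i=2,m=5: not 2>5, res = 2+1 = 3
i=2,m=6: not 2>6, res = 3+1 = 4
i=2,m=7: not 2>7, res = 4+1 = 5
i=3,m=3: not 3>3, res = 5+1 = 6
i=3,m=4: not 3>4, res = 6+1 = 7
i=3,m=5: not 3>5, res = 7+1 = 8
i=3,m=6: not 3>6, res = 8+1 = 9
i=3,m=7: not 3>7, res = 9+1 = 10
i=4,m=3: 4>3, res = 10+1 = 11
i=4,m=4: not 4>4, res = 11+1 = 12
i=4,m=5: not 4>5, res = 12+1 = 13
i=4,m=6: not 4>6, res = 13+1 = 14
i=4,m=7: not 4>7, res = 14+1 = 15
i=5,m=3: 5>3, res = 15+2 = 17
i=5,m=4: 5>4, res = 17+1 = 18
i=5,m=5: not 5>5, res = 18+1 = 19
i=5,m=6: not 5>6, res = 19+1 = 20
i=5,m=7: not 5>7, res = 20+1 = 21

21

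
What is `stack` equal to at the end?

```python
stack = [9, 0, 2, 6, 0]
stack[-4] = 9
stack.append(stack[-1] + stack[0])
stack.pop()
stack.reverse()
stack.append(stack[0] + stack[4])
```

[0, 6, 2, 9, 9, 9]

stack[-4] = 9 → [9, 9, 2, 6, 0]
append stack[-1]+stack[0] = 0+9 = 9 → [9, 9, 2, 6, 0, 9]
pop() removes 9 → [9, 9, 2, 6, 0]
reverse → [0, 6, 2, 9, 9]
append stack[0]+stack[4] = 0+9 = 9 → [0, 6, 2, 9, 9, 9]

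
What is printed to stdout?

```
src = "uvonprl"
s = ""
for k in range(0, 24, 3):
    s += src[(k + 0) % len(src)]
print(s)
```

k=0: add src[0]='u' → 'u'
k=3: add src[3]='n' → 'un'
k=6: add src[6]='l' → 'unl'
k=9: add src[2]='o' → 'unlo'
k=12: add src[5]='r' → 'unlor'
k=15: add src[1]='v' → 'unlorv'
k=18: add src[4]='p' → 'unlorvp'
k=21: add src[0]='u' → 'unlorvpu'

unlorvpu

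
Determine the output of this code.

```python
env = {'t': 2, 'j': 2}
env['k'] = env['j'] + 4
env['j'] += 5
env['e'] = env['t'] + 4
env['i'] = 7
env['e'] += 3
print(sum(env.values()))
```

env['k'] = env['j']+4 = 6 → {'t': 2, 'j': 2, 'k': 6}
env['j'] = 2+5 = 7 → {'t': 2, 'j': 7, 'k': 6}
env['e'] = env['t']+4 = 6 → {'t': 2, 'j': 7, 'k': 6, 'e': 6}
env['i'] = 7 → {'t': 2, 'j': 7, 'k': 6, 'e': 6, 'i': 7}
env['e'] = 6+3 = 9 → {'t': 2, 'j': 7, 'k': 6, 'e': 9, 'i': 7}
sum of values = 31

31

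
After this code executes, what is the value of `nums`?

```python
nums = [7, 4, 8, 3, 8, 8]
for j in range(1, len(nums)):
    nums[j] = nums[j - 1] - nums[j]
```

[7, 3, -5, -8, -16, -24]

j=1: nums[1] = 7-4 = 3 → [7, 3, 8, 3, 8, 8]
j=2: nums[2] = 3-8 = -5 → [7, 3, -5, 3, 8, 8]
j=3: nums[3] = (-5)-3 = -8 → [7, 3, -5, -8, 8, 8]
j=4: nums[4] = (-8)-8 = -16 → [7, 3, -5, -8, -16, 8]
j=5: nums[5] = (-16)-8 = -24 → [7, 3, -5, -8, -16, -24]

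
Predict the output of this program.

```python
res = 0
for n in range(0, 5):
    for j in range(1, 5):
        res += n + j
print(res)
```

n=0,j=1: res = 0+1 = 1
n=0,j=2: res = 1+2 = 3
n=0,j=3: res = 3+3 = 6
n=0,j=4: res = 6+4 = 10
n=1,j=1: res = 10+2 = 12
n=1,j=2: res = 12+3 = 15
n=1,j=3: res = 15+4 = 19
n=1,j=4: res = 19+5 = 24
n=2,j=1: res = 24+3 = 27
n=2,j=2: res = 27+4 = 31
n=2,j=3: res = 31+5 = 36
n=2,j=4: res = 36+6 = 42
n=3,j=1: res = 42+4 = 46
n=3,j=2: res = 46+5 = 51
n=3,j=3: res = 51+6 = 57
n=3,j=4: res = 57+7 = 64
n=4,j=1: res = 64+5 = 69
n=4,j=2: res = 69+6 = 75
n=4,j=3: res = 75+7 = 82
n=4,j=4: res = 82+8 = 90

90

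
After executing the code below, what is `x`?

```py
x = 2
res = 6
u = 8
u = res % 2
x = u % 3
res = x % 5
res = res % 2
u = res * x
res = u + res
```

0

u = 6%2 = 0
x = 0%3 = 0
res = 0%5 = 0
res = 0%2 = 0
u = 0*0 = 0
res = 0+0 = 0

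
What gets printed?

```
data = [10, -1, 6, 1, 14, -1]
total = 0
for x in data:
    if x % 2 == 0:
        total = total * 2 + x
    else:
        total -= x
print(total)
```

x=10: even, total = 0*2+10 = 10
x=-1: not even, total = 10-(-1) = 11
x=6: even, total = 11*2+6 = 28
x=1: not even, total = 28-1 = 27
x=14: even, total = 27*2+14 = 68
x=-1: not even, total = 68-(-1) = 69

69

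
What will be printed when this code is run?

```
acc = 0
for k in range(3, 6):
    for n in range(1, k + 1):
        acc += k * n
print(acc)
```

133

k=3,n=1: acc = 0+3 = 3
k=3,n=2: acc = 3+6 = 9
k=3,n=3: acc = 9+9 = 18
k=4,n=1: acc = 18+4 = 22
k=4,n=2: acc = 22+8 = 30
k=4,n=3: acc = 30+12 = 42
k=4,n=4: acc = 42+16 = 58
k=5,n=1: acc = 58+5 = 63
k=5,n=2: acc = 63+10 = 73
k=5,n=3: acc = 73+15 = 88
k=5,n=4: acc = 88+20 = 108
k=5,n=5: acc = 108+25 = 133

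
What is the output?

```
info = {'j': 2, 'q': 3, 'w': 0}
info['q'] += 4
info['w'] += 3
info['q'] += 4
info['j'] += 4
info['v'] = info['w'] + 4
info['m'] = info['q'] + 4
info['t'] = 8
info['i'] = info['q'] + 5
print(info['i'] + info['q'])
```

27

info['q'] = 3+4 = 7 → {'j': 2, 'q': 7, 'w': 0}
info['w'] = 0+3 = 3 → {'j': 2, 'q': 7, 'w': 3}
info['q'] = 7+4 = 11 → {'j': 2, 'q': 11, 'w': 3}
info['j'] = 2+4 = 6 → {'j': 6, 'q': 11, 'w': 3}
info['v'] = info['w']+4 = 7 → {'j': 6, 'q': 11, 'w': 3, 'v': 7}
info['m'] = info['q']+4 = 15 → {'j': 6, 'q': 11, 'w': 3, 'v': 7, 'm': 15}
info['t'] = 8 → {'j': 6, 'q': 11, 'w': 3, 'v': 7, 'm': 15, 't': 8}
info['i'] = info['q']+5 = 16 → {'j': 6, 'q': 11, 'w': 3, 'v': 7, 'm': 15, 't': 8, 'i': 16}
info['i']+info['q'] = 16+11 = 27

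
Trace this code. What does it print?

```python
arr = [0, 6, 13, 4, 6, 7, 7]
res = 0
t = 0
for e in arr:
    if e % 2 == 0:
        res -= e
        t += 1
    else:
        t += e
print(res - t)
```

-47

e=0: even, res = 0-0 = 0; t=1
e=6: even, res = 0-6 = -6; t=2
e=13: not even; t=15
e=4: even, res = (-6)-4 = -10; t=16
e=6: even, res = (-10)-6 = -16; t=17
e=7: not even; t=24
e=7: not even; t=31
res-t = (-16)-31 = -47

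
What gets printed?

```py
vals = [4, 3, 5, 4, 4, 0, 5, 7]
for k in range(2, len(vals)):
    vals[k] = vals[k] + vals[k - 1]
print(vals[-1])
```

k=2: vals[2] = 5+3 = 8 → [4, 3, 8, 4, 4, 0, 5, 7]
k=3: vals[3] = 4+8 = 12 → [4, 3, 8, 12, 4, 0, 5, 7]
k=4: vals[4] = 4+12 = 16 → [4, 3, 8, 12, 16, 0, 5, 7]
k=5: vals[5] = 0+16 = 16 → [4, 3, 8, 12, 16, 16, 5, 7]
k=6: vals[6] = 5+16 = 21 → [4, 3, 8, 12, 16, 16, 21, 7]
k=7: vals[7] = 7+21 = 28 → [4, 3, 8, 12, 16, 16, 21, 28]

28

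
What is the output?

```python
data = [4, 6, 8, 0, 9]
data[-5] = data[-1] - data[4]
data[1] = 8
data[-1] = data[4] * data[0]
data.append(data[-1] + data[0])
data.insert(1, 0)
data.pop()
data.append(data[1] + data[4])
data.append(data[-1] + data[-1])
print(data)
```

data[-5] = data[-1]-data[4] = 9-9 = 0 → [0, 6, 8, 0, 9]
data[1] = 8 → [0, 8, 8, 0, 9]
data[-1] = data[4]*data[0] = 9*0 = 0 → [0, 8, 8, 0, 0]
append data[-1]+data[0] = 0+0 = 0 → [0, 8, 8, 0, 0, 0]
insert 0 at 1 → [0, 0, 8, 8, 0, 0, 0]
pop() removes 0 → [0, 0, 8, 8, 0, 0]
append data[1]+data[4] = 0+0 = 0 → [0, 0, 8, 8, 0, 0, 0]
append data[-1]+data[-1] = 0+0 = 0 → [0, 0, 8, 8, 0, 0, 0, 0]

[0, 0, 8, 8, 0, 0, 0, 0]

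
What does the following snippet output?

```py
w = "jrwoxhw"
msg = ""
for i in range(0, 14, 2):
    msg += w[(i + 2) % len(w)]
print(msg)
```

i=0: add w[2]='w' → 'w'
i=2: add w[4]='x' → 'wx'
i=4: add w[6]='w' → 'wxw'
i=6: add w[1]='r' → 'wxwr'
i=8: add w[3]='o' → 'wxwro'
i=10: add w[5]='h' → 'wxwroh'
i=12: add w[0]='j' → 'wxwrohj'

wxwrohj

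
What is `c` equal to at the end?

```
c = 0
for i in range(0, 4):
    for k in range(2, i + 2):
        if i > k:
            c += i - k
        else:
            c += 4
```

i=1,k=2: not 1>2, c = 0+4 = 4
i=2,k=2: not 2>2, c = 4+4 = 8
i=2,k=3: not 2>3, c = 8+4 = 12
i=3,k=2: 3>2, c = 12+1 = 13
i=3,k=3: not 3>3, c = 13+4 = 17
i=3,k=4: not 3>4, c = 17+4 = 21

21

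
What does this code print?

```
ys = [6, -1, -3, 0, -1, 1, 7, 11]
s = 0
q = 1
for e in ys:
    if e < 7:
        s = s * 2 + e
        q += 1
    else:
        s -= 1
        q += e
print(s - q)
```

e=6: <7, s = 0*2+6 = 6; q=2
e=-1: <7, s = 6*2+(-1) = 11; q=3
e=-3: <7, s = 11*2+(-3) = 19; q=4
e=0: <7, s = 19*2+0 = 38; q=5
e=-1: <7, s = 38*2+(-1) = 75; q=6
e=1: <7, s = 75*2+1 = 151; q=7
e=7: not <7, s = 151-1 = 150; q=14
e=11: not <7, s = 150-1 = 149; q=25
s-q = 149-25 = 124

124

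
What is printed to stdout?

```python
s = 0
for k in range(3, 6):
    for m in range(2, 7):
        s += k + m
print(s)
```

k=3,m=2: s = 0+5 = 5
k=3,m=3: s = 5+6 = 11
k=3,m=4: s = 11+7 = 18
k=3,m=5: s = 18+8 = 26
k=3,m=6: s = 26+9 = 35
k=4,m=2: s = 35+6 = 41
k=4,m=3: s = 41+7 = 48
k=4,m=4: s = 48+8 = 56
k=4,m=5: s = 56+9 = 65
k=4,m=6: s = 65+10 = 75
k=5,m=2: s = 75+7 = 82
k=5,m=3: s = 82+8 = 90
k=5,m=4: s = 90+9 = 99
k=5,m=5: s = 99+10 = 109
k=5,m=6: s = 109+11 = 120

120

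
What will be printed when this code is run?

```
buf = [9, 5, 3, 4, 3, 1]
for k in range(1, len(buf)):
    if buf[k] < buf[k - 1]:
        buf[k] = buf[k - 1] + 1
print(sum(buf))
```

69

k=1: 5<9, buf[1] = 9+1 = 10 → [9, 10, 3, 4, 3, 1]
k=2: 3<10, buf[2] = 10+1 = 11 → [9, 10, 11, 4, 3, 1]
k=3: 4<11, buf[3] = 11+1 = 12 → [9, 10, 11, 12, 3, 1]
k=4: 3<12, buf[4] = 12+1 = 13 → [9, 10, 11, 12, 13, 1]
k=5: 1<13, buf[5] = 13+1 = 14 → [9, 10, 11, 12, 13, 14]
sum = 69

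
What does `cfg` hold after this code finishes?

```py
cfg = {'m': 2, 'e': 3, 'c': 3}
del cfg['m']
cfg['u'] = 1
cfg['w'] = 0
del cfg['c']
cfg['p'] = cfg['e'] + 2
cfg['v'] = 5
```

del 'm' → {'e': 3, 'c': 3}
cfg['u'] = 1 → {'e': 3, 'c': 3, 'u': 1}
cfg['w'] = 0 → {'e': 3, 'c': 3, 'u': 1, 'w': 0}
del 'c' → {'e': 3, 'u': 1, 'w': 0}
cfg['p'] = cfg['e']+2 = 5 → {'e': 3, 'u': 1, 'w': 0, 'p': 5}
cfg['v'] = 5 → {'e': 3, 'u': 1, 'w': 0, 'p': 5, 'v': 5}

{'e': 3, 'u': 1, 'w': 0, 'p': 5, 'v': 5}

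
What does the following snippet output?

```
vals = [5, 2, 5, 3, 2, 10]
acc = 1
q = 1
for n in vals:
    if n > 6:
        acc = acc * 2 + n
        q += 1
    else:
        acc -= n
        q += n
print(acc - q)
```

n=5: not >6, acc = 1-5 = -4; q=6
n=2: not >6, acc = (-4)-2 = -6; q=8
n=5: not >6, acc = (-6)-5 = -11; q=13
n=3: not >6, acc = (-11)-3 = -14; q=16
n=2: not >6, acc = (-14)-2 = -16; q=18
n=10: >6, acc = (-16)*2+10 = -22; q=19
acc-q = (-22)-19 = -41

-41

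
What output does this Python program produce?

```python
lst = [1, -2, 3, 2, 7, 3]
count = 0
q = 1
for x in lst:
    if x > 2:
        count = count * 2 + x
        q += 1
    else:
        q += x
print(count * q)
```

145

x=1: not >2; q=2
x=-2: not >2; q=0
x=3: >2, count = 0*2+3 = 3; q=1
x=2: not >2; q=3
x=7: >2, count = 3*2+7 = 13; q=4
x=3: >2, count = 13*2+3 = 29; q=5
count*q = 29*5 = 145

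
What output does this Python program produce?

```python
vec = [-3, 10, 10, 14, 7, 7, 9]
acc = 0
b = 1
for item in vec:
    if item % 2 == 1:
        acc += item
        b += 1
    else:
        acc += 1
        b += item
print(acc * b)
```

897

item=-3: odd, acc = 0+(-3) = -3; b=2
item=10: not odd, acc = (-3)+1 = -2; b=12
item=10: not odd, acc = (-2)+1 = -1; b=22
item=14: not odd, acc = (-1)+1 = 0; b=36
item=7: odd, acc = 0+7 = 7; b=37
item=7: odd, acc = 7+7 = 14; b=38
item=9: odd, acc = 14+9 = 23; b=39
acc*b = 23*39 = 897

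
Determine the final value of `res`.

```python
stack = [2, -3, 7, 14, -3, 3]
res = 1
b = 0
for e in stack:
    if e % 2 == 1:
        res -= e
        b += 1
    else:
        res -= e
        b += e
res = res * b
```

e=2: not odd, res = 1-2 = -1; b=2
e=-3: odd, res = (-1)-(-3) = 2; b=3
e=7: odd, res = 2-7 = -5; b=4
e=14: not odd, res = (-5)-14 = -19; b=18
e=-3: odd, res = (-19)-(-3) = -16; b=19
e=3: odd, res = (-16)-3 = -19; b=20
res*b = (-19)*20 = -380

-380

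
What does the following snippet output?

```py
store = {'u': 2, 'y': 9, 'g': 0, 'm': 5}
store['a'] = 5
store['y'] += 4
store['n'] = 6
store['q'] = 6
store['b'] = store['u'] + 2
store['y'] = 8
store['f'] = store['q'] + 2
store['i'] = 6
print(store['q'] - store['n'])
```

store['a'] = 5 → {'u': 2, 'y': 9, 'g': 0, 'm': 5, 'a': 5}
store['y'] = 9+4 = 13 → {'u': 2, 'y': 13, 'g': 0, 'm': 5, 'a': 5}
store['n'] = 6 → {'u': 2, 'y': 13, 'g': 0, 'm': 5, 'a': 5, 'n': 6}
store['q'] = 6 → {'u': 2, 'y': 13, 'g': 0, 'm': 5, 'a': 5, 'n': 6, 'q': 6}
store['b'] = store['u']+2 = 4 → {'u': 2, 'y': 13, 'g': 0, 'm': 5, 'a': 5, 'n': 6, 'q': 6, 'b': 4}
store['y'] = 8 → {'u': 2, 'y': 8, 'g': 0, 'm': 5, 'a': 5, 'n': 6, 'q': 6, 'b': 4}
store['f'] = store['q']+2 = 8 → {'u': 2, 'y': 8, 'g': 0, 'm': 5, 'a': 5, 'n': 6, 'q': 6, 'b': 4, 'f': 8}
store['i'] = 6 → {'u': 2, 'y': 8, 'g': 0, 'm': 5, 'a': 5, 'n': 6, 'q': 6, 'b': 4, 'f': 8, 'i': 6}
store['q']-store['n'] = 6-6 = 0

0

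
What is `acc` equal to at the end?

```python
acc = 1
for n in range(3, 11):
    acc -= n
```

n=3: acc = 1-3 = -2
n=4: acc = (-2)-4 = -6
n=5: acc = (-6)-5 = -11
n=6: acc = (-11)-6 = -17
n=7: acc = (-17)-7 = -24
n=8: acc = (-24)-8 = -32
n=9: acc = (-32)-9 = -41
n=10: acc = (-41)-10 = -51

-51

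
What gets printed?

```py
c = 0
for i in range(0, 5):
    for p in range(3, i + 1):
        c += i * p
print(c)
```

37

i=3,p=3: c = 0+9 = 9
i=4,p=3: c = 9+12 = 21
i=4,p=4: c = 21+16 = 37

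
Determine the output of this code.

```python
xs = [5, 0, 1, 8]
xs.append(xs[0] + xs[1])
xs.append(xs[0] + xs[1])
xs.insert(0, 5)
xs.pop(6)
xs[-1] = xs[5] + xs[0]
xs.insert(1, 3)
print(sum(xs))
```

32

append xs[0]+xs[1] = 5+0 = 5 → [5, 0, 1, 8, 5]
append xs[0]+xs[1] = 5+0 = 5 → [5, 0, 1, 8, 5, 5]
insert 5 at 0 → [5, 5, 0, 1, 8, 5, 5]
pop(6) removes 5 → [5, 5, 0, 1, 8, 5]
xs[-1] = xs[5]+xs[0] = 5+5 = 10 → [5, 5, 0, 1, 8, 10]
insert 3 at 1 → [5, 3, 5, 0, 1, 8, 10]
sum = 32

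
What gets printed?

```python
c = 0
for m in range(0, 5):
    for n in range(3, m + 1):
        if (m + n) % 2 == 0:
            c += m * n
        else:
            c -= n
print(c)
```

m=3,n=3: even sum, c = 0+9 = 9
m=4,n=3: odd sum, c = 9-3 = 6
m=4,n=4: even sum, c = 6+16 = 22

22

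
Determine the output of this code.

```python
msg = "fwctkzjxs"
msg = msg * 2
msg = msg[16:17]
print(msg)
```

repeat ×2 → 'fwctkzjxsfwctkzjxs'
slice [16:17] → 'x'

x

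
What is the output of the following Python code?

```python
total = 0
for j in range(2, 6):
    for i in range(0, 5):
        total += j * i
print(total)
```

j=2,i=0: total = 0+0 = 0
j=2,i=1: total = 0+2 = 2
j=2,i=2: total = 2+4 = 6
j=2,i=3: total = 6+6 = 12
j=2,i=4: total = 12+8 = 20
j=3,i=0: total = 20+0 = 20
j=3,i=1: total = 20+3 = 23
j=3,i=2: total = 23+6 = 29
j=3,i=3: total = 29+9 = 38
j=3,i=4: total = 38+12 = 50
j=4,i=0: total = 50+0 = 50
j=4,i=1: total = 50+4 = 54
j=4,i=2: total = 54+8 = 62
j=4,i=3: total = 62+12 = 74
j=4,i=4: total = 74+16 = 90
j=5,i=0: total = 90+0 = 90
j=5,i=1: total = 90+5 = 95
j=5,i=2: total = 95+10 = 105
j=5,i=3: total = 105+15 = 120
j=5,i=4: total = 120+20 = 140

140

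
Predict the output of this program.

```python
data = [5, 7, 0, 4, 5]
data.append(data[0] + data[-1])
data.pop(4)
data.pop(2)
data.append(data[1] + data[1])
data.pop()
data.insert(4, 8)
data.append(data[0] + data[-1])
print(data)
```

[5, 7, 4, 10, 8, 13]

append data[0]+data[-1] = 5+5 = 10 → [5, 7, 0, 4, 5, 10]
pop(4) removes 5 → [5, 7, 0, 4, 10]
pop(2) removes 0 → [5, 7, 4, 10]
append data[1]+data[1] = 7+7 = 14 → [5, 7, 4, 10, 14]
pop() removes 14 → [5, 7, 4, 10]
insert 8 at 4 → [5, 7, 4, 10, 8]
append data[0]+data[-1] = 5+8 = 13 → [5, 7, 4, 10, 8, 13]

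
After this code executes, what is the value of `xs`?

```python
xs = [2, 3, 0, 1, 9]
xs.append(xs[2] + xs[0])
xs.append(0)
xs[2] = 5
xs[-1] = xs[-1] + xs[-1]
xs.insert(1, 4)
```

append xs[2]+xs[0] = 0+2 = 2 → [2, 3, 0, 1, 9, 2]
append 0 → [2, 3, 0, 1, 9, 2, 0]
xs[2] = 5 → [2, 3, 5, 1, 9, 2, 0]
xs[-1] = xs[-1]+xs[-1] = 0+0 = 0 → [2, 3, 5, 1, 9, 2, 0]
insert 4 at 1 → [2, 4, 3, 5, 1, 9, 2, 0]

[2, 4, 3, 5, 1, 9, 2, 0]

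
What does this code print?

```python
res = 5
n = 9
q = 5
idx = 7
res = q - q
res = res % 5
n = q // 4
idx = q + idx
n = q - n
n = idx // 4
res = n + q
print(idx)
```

12

res = 5-5 = 0
res = 0%5 = 0
n = 5//4 = 1
idx = 5+7 = 12
n = 5-1 = 4
n = 12//4 = 3
res = 3+5 = 8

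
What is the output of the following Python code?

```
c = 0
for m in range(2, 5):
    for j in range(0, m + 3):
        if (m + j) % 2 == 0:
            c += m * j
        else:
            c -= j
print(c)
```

68

m=2,j=0: even sum, c = 0+0 = 0
m=2,j=1: odd sum, c = 0-1 = -1
m=2,j=2: even sum, c = (-1)+4 = 3
m=2,j=3: odd sum, c = 3-3 = 0
m=2,j=4: even sum, c = 0+8 = 8
m=3,j=0: odd sum, c = 8-0 = 8
m=3,j=1: even sum, c = 8+3 = 11
m=3,j=2: odd sum, c = 11-2 = 9
m=3,j=3: even sum, c = 9+9 = 18
m=3,j=4: odd sum, c = 18-4 = 14
m=3,j=5: even sum, c = 14+15 = 29
m=4,j=0: even sum, c = 29+0 = 29
m=4,j=1: odd sum, c = 29-1 = 28
m=4,j=2: even sum, c = 28+8 = 36
m=4,j=3: odd sum, c = 36-3 = 33
m=4,j=4: even sum, c = 33+16 = 49
m=4,j=5: odd sum, c = 49-5 = 44
m=4,j=6: even sum, c = 44+24 = 68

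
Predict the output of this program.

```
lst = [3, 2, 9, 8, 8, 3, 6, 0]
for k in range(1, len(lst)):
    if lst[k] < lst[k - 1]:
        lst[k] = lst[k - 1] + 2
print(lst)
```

[3, 5, 9, 11, 13, 15, 17, 19]

k=1: 2<3, lst[1] = 3+2 = 5 → [3, 5, 9, 8, 8, 3, 6, 0]
k=2: 9>=5, unchanged → [3, 5, 9, 8, 8, 3, 6, 0]
k=3: 8<9, lst[3] = 9+2 = 11 → [3, 5, 9, 11, 8, 3, 6, 0]
k=4: 8<11, lst[4] = 11+2 = 13 → [3, 5, 9, 11, 13, 3, 6, 0]
k=5: 3<13, lst[5] = 13+2 = 15 → [3, 5, 9, 11, 13, 15, 6, 0]
k=6: 6<15, lst[6] = 15+2 = 17 → [3, 5, 9, 11, 13, 15, 17, 0]
k=7: 0<17, lst[7] = 17+2 = 19 → [3, 5, 9, 11, 13, 15, 17, 19]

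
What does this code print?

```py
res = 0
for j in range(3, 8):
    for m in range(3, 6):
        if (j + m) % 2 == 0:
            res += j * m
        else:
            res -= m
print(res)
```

132

j=3,m=3: even sum, res = 0+9 = 9
j=3,m=4: odd sum, res = 9-4 = 5
j=3,m=5: even sum, res = 5+15 = 20
j=4,m=3: odd sum, res = 20-3 = 17
j=4,m=4: even sum, res = 17+16 = 33
j=4,m=5: odd sum, res = 33-5 = 28
j=5,m=3: even sum, res = 28+15 = 43
j=5,m=4: odd sum, res = 43-4 = 39
j=5,m=5: even sum, res = 39+25 = 64
j=6,m=3: odd sum, res = 64-3 = 61
j=6,m=4: even sum, res = 61+24 = 85
j=6,m=5: odd sum, res = 85-5 = 80
j=7,m=3: even sum, res = 80+21 = 101
j=7,m=4: odd sum, res = 101-4 = 97
j=7,m=5: even sum, res = 97+35 = 132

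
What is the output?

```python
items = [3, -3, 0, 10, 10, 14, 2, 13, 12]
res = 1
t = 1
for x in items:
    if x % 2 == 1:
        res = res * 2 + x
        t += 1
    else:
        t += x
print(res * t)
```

x=3: odd, res = 1*2+3 = 5; t=2
x=-3: odd, res = 5*2+(-3) = 7; t=3
x=0: not odd; t=3
x=10: not odd; t=13
x=10: not odd; t=23
x=14: not odd; t=37
x=2: not odd; t=39
x=13: odd, res = 7*2+13 = 27; t=40
x=12: not odd; t=52
res*t = 27*52 = 1404

1404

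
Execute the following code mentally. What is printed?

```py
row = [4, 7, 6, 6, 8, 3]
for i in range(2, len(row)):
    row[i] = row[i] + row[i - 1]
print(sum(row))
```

100

i=2: row[2] = 6+7 = 13 → [4, 7, 13, 6, 8, 3]
i=3: row[3] = 6+13 = 19 → [4, 7, 13, 19, 8, 3]
i=4: row[4] = 8+19 = 27 → [4, 7, 13, 19, 27, 3]
i=5: row[5] = 3+27 = 30 → [4, 7, 13, 19, 27, 30]
sum = 100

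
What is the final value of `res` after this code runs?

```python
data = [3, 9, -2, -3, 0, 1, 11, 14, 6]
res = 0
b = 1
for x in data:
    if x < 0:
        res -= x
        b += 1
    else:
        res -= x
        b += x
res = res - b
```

-86

x=3: not <0, res = 0-3 = -3; b=4
x=9: not <0, res = (-3)-9 = -12; b=13
x=-2: <0, res = (-12)-(-2) = -10; b=14
x=-3: <0, res = (-10)-(-3) = -7; b=15
x=0: not <0, res = (-7)-0 = -7; b=15
x=1: not <0, res = (-7)-1 = -8; b=16
x=11: not <0, res = (-8)-11 = -19; b=27
x=14: not <0, res = (-19)-14 = -33; b=41
x=6: not <0, res = (-33)-6 = -39; b=47
res-b = (-39)-47 = -86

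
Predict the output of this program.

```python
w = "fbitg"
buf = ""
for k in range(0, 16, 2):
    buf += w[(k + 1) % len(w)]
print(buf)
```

btfigbtf

k=0: add w[1]='b' → 'b'
k=2: add w[3]='t' → 'bt'
k=4: add w[0]='f' → 'btf'
k=6: add w[2]='i' → 'btfi'
k=8: add w[4]='g' → 'btfig'
k=10: add w[1]='b' → 'btfigb'
k=12: add w[3]='t' → 'btfigbt'
k=14: add w[0]='f' → 'btfigbtf'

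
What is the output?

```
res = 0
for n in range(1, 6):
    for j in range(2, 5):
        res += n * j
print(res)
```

135

n=1,j=2: res = 0+2 = 2
n=1,j=3: res = 2+3 = 5
n=1,j=4: res = 5+4 = 9
n=2,j=2: res = 9+4 = 13
n=2,j=3: res = 13+6 = 19
n=2,j=4: res = 19+8 = 27
n=3,j=2: res = 27+6 = 33
n=3,j=3: res = 33+9 = 42
n=3,j=4: res = 42+12 = 54
n=4,j=2: res = 54+8 = 62
n=4,j=3: res = 62+12 = 74
n=4,j=4: res = 74+16 = 90
n=5,j=2: res = 90+10 = 100
n=5,j=3: res = 100+15 = 115
n=5,j=4: res = 115+20 = 135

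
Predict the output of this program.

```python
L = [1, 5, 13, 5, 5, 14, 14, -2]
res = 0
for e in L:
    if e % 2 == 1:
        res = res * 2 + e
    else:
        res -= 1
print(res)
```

e=1: odd, res = 0*2+1 = 1
e=5: odd, res = 1*2+5 = 7
e=13: odd, res = 7*2+13 = 27
e=5: odd, res = 27*2+5 = 59
e=5: odd, res = 59*2+5 = 123
e=14: not odd, res = 123-1 = 122
e=14: not odd, res = 122-1 = 121
e=-2: not odd, res = 121-1 = 120

120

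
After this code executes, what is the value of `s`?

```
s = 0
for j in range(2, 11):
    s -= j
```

j=2: s = 0-2 = -2
j=3: s = (-2)-3 = -5
j=4: s = (-5)-4 = -9
j=5: s = (-9)-5 = -14
j=6: s = (-14)-6 = -20
j=7: s = (-20)-7 = -27
j=8: s = (-27)-8 = -35
j=9: s = (-35)-9 = -44
j=10: s = (-44)-10 = -54

-54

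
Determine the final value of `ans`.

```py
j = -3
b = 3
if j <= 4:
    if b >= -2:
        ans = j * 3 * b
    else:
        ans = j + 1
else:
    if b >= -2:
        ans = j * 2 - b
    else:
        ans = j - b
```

j=-3, b=3
j <= 4 is True; b >= -2 is True
→ ans = j * 3 * b = -27

-27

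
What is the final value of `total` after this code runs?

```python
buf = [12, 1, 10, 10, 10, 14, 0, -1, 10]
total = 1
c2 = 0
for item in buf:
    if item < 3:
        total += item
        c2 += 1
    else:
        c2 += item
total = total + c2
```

item=12: not <3; c2=12
item=1: <3, total = 1+1 = 2; c2=13
item=10: not <3; c2=23
item=10: not <3; c2=33
item=10: not <3; c2=43
item=14: not <3; c2=57
item=0: <3, total = 2+0 = 2; c2=58
item=-1: <3, total = 2+(-1) = 1; c2=59
item=10: not <3; c2=69
total+c2 = 1+69 = 70

70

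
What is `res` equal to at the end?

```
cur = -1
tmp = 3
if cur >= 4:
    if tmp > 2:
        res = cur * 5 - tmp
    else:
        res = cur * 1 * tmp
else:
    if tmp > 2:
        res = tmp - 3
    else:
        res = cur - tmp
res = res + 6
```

6

cur=-1, tmp=3
cur >= 4 is False; tmp > 2 is True
→ res = tmp - 3 = 0
res = 0+6 = 6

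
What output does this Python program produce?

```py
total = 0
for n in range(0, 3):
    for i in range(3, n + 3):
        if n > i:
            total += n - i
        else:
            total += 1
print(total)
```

3

n=1,i=3: not 1>3, total = 0+1 = 1
n=2,i=3: not 2>3, total = 1+1 = 2
n=2,i=4: not 2>4, total = 2+1 = 3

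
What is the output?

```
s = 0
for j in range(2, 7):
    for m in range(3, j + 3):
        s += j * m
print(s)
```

j=2,m=3: s = 0+6 = 6
j=2,m=4: s = 6+8 = 14
j=3,m=3: s = 14+9 = 23
j=3,m=4: s = 23+12 = 35
j=3,m=5: s = 35+15 = 50
j=4,m=3: s = 50+12 = 62
j=4,m=4: s = 62+16 = 78
j=4,m=5: s = 78+20 = 98
j=4,m=6: s = 98+24 = 122
j=5,m=3: s = 122+15 = 137
j=5,m=4: s = 137+20 = 157
j=5,m=5: s = 157+25 = 182
j=5,m=6: s = 182+30 = 212
j=5,m=7: s = 212+35 = 247
j=6,m=3: s = 247+18 = 265
j=6,m=4: s = 265+24 = 289
j=6,m=5: s = 289+30 = 319
j=6,m=6: s = 319+36 = 355
j=6,m=7: s = 355+42 = 397
j=6,m=8: s = 397+48 = 445

445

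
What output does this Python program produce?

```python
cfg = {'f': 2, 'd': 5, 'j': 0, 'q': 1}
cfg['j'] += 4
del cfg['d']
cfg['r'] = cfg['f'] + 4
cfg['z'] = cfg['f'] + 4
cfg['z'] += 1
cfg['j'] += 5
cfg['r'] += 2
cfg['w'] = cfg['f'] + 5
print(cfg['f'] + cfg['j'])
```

cfg['j'] = 0+4 = 4 → {'f': 2, 'd': 5, 'j': 4, 'q': 1}
del 'd' → {'f': 2, 'j': 4, 'q': 1}
cfg['r'] = cfg['f']+4 = 6 → {'f': 2, 'j': 4, 'q': 1, 'r': 6}
cfg['z'] = cfg['f']+4 = 6 → {'f': 2, 'j': 4, 'q': 1, 'r': 6, 'z': 6}
cfg['z'] = 6+1 = 7 → {'f': 2, 'j': 4, 'q': 1, 'r': 6, 'z': 7}
cfg['j'] = 4+5 = 9 → {'f': 2, 'j': 9, 'q': 1, 'r': 6, 'z': 7}
cfg['r'] = 6+2 = 8 → {'f': 2, 'j': 9, 'q': 1, 'r': 8, 'z': 7}
cfg['w'] = cfg['f']+5 = 7 → {'f': 2, 'j': 9, 'q': 1, 'r': 8, 'z': 7, 'w': 7}
cfg['f']+cfg['j'] = 2+9 = 11

11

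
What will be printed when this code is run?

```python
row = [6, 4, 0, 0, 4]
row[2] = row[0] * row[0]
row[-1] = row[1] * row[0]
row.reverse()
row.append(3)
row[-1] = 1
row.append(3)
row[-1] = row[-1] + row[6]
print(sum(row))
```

row[2] = row[0]*row[0] = 6*6 = 36 → [6, 4, 36, 0, 4]
row[-1] = row[1]*row[0] = 4*6 = 24 → [6, 4, 36, 0, 24]
reverse → [24, 0, 36, 4, 6]
append 3 → [24, 0, 36, 4, 6, 3]
row[-1] = 1 → [24, 0, 36, 4, 6, 1]
append 3 → [24, 0, 36, 4, 6, 1, 3]
row[-1] = row[-1]+row[6] = 3+3 = 6 → [24, 0, 36, 4, 6, 1, 6]
sum = 77

77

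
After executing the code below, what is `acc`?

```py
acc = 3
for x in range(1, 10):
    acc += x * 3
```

138

x=1: acc = 3+1*3 = 6
x=2: acc = 6+2*3 = 12
x=3: acc = 12+3*3 = 21
x=4: acc = 21+4*3 = 33
x=5: acc = 33+5*3 = 48
x=6: acc = 48+6*3 = 66
x=7: acc = 66+7*3 = 87
x=8: acc = 87+8*3 = 111
x=9: acc = 111+9*3 = 138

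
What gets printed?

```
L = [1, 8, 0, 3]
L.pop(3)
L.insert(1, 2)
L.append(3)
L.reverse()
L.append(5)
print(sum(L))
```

pop(3) removes 3 → [1, 8, 0]
insert 2 at 1 → [1, 2, 8, 0]
append 3 → [1, 2, 8, 0, 3]
reverse → [3, 0, 8, 2, 1]
append 5 → [3, 0, 8, 2, 1, 5]
sum = 19

19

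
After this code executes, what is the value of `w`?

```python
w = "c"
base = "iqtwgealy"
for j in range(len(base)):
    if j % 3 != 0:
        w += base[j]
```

'cqtgely'

j=0: skip
j=1: add 'q' → 'cq'
j=2: add 't' → 'cqt'
j=3: skip
j=4: add 'g' → 'cqtg'
j=5: add 'e' → 'cqtge'
j=6: skip
j=7: add 'l' → 'cqtgel'
j=8: add 'y' → 'cqtgely'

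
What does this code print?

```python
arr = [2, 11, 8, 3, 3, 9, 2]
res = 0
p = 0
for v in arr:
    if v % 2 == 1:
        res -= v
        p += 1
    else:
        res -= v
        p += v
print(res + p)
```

v=2: not odd, res = 0-2 = -2; p=2
v=11: odd, res = (-2)-11 = -13; p=3
v=8: not odd, res = (-13)-8 = -21; p=11
v=3: odd, res = (-21)-3 = -24; p=12
v=3: odd, res = (-24)-3 = -27; p=13
v=9: odd, res = (-27)-9 = -36; p=14
v=2: not odd, res = (-36)-2 = -38; p=16
res+p = (-38)+16 = -22

-22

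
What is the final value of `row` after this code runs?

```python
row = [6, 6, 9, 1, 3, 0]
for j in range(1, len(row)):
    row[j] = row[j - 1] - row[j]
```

j=1: row[1] = 6-6 = 0 → [6, 0, 9, 1, 3, 0]
j=2: row[2] = 0-9 = -9 → [6, 0, -9, 1, 3, 0]
j=3: row[3] = (-9)-1 = -10 → [6, 0, -9, -10, 3, 0]
j=4: row[4] = (-10)-3 = -13 → [6, 0, -9, -10, -13, 0]
j=5: row[5] = (-13)-0 = -13 → [6, 0, -9, -10, -13, -13]

[6, 0, -9, -10, -13, -13]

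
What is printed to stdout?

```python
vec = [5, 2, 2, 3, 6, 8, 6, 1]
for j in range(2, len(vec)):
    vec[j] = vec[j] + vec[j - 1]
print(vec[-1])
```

28

j=2: vec[2] = 2+2 = 4 → [5, 2, 4, 3, 6, 8, 6, 1]
j=3: vec[3] = 3+4 = 7 → [5, 2, 4, 7, 6, 8, 6, 1]
j=4: vec[4] = 6+7 = 13 → [5, 2, 4, 7, 13, 8, 6, 1]
j=5: vec[5] = 8+13 = 21 → [5, 2, 4, 7, 13, 21, 6, 1]
j=6: vec[6] = 6+21 = 27 → [5, 2, 4, 7, 13, 21, 27, 1]
j=7: vec[7] = 1+27 = 28 → [5, 2, 4, 7, 13, 21, 27, 28]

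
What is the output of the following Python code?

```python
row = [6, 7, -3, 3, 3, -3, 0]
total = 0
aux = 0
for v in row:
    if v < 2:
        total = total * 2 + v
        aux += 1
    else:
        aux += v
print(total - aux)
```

v=6: not <2; aux=6
v=7: not <2; aux=13
v=-3: <2, total = 0*2+(-3) = -3; aux=14
v=3: not <2; aux=17
v=3: not <2; aux=20
v=-3: <2, total = (-3)*2+(-3) = -9; aux=21
v=0: <2, total = (-9)*2+0 = -18; aux=22
total-aux = (-18)-22 = -40

-40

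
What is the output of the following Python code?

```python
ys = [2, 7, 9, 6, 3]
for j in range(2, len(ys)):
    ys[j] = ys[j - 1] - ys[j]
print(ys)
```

[2, 7, -2, -8, -11]

j=2: ys[2] = 7-9 = -2 → [2, 7, -2, 6, 3]
j=3: ys[3] = (-2)-6 = -8 → [2, 7, -2, -8, 3]
j=4: ys[4] = (-8)-3 = -11 → [2, 7, -2, -8, -11]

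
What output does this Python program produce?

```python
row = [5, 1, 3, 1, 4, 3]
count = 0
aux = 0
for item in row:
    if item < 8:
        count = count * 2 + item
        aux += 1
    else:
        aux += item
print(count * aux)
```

1290

item=5: <8, count = 0*2+5 = 5; aux=1
item=1: <8, count = 5*2+1 = 11; aux=2
item=3: <8, count = 11*2+3 = 25; aux=3
item=1: <8, count = 25*2+1 = 51; aux=4
item=4: <8, count = 51*2+4 = 106; aux=5
item=3: <8, count = 106*2+3 = 215; aux=6
count*aux = 215*6 = 1290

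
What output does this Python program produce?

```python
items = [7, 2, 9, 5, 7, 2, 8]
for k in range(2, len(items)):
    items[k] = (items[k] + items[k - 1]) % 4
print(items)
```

k=2: items[2] = (9+2)%4 = 3 → [7, 2, 3, 5, 7, 2, 8]
k=3: items[3] = (5+3)%4 = 0 → [7, 2, 3, 0, 7, 2, 8]
k=4: items[4] = (7+0)%4 = 3 → [7, 2, 3, 0, 3, 2, 8]
k=5: items[5] = (2+3)%4 = 1 → [7, 2, 3, 0, 3, 1, 8]
k=6: items[6] = (8+1)%4 = 1 → [7, 2, 3, 0, 3, 1, 1]

[7, 2, 3, 0, 3, 1, 1]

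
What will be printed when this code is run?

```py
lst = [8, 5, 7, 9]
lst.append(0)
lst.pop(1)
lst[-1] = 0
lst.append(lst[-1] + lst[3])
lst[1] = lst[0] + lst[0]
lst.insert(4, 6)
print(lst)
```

[8, 16, 9, 0, 6, 0]

append 0 → [8, 5, 7, 9, 0]
pop(1) removes 5 → [8, 7, 9, 0]
lst[-1] = 0 → [8, 7, 9, 0]
append lst[-1]+lst[3] = 0+0 = 0 → [8, 7, 9, 0, 0]
lst[1] = lst[0]+lst[0] = 8+8 = 16 → [8, 16, 9, 0, 0]
insert 6 at 4 → [8, 16, 9, 0, 6, 0]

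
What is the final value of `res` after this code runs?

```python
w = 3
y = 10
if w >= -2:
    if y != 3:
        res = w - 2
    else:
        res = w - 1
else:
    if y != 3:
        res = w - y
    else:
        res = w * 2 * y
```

w=3, y=10
w >= -2 is True; y != 3 is True
→ res = w - 2 = 1

1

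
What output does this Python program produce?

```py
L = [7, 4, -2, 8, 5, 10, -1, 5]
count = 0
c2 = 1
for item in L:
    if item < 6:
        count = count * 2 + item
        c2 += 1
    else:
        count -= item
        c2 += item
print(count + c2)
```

-226

item=7: not <6, count = 0-7 = -7; c2=8
item=4: <6, count = (-7)*2+4 = -10; c2=9
item=-2: <6, count = (-10)*2+(-2) = -22; c2=10
item=8: not <6, count = (-22)-8 = -30; c2=18
item=5: <6, count = (-30)*2+5 = -55; c2=19
item=10: not <6, count = (-55)-10 = -65; c2=29
item=-1: <6, count = (-65)*2+(-1) = -131; c2=30
item=5: <6, count = (-131)*2+5 = -257; c2=31
count+c2 = (-257)+31 = -226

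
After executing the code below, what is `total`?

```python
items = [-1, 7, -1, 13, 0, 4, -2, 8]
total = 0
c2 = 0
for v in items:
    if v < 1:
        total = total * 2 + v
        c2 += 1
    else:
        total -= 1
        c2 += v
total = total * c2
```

-1044

v=-1: <1, total = 0*2+(-1) = -1; c2=1
v=7: not <1, total = (-1)-1 = -2; c2=8
v=-1: <1, total = (-2)*2+(-1) = -5; c2=9
v=13: not <1, total = (-5)-1 = -6; c2=22
v=0: <1, total = (-6)*2+0 = -12; c2=23
v=4: not <1, total = (-12)-1 = -13; c2=27
v=-2: <1, total = (-13)*2+(-2) = -28; c2=28
v=8: not <1, total = (-28)-1 = -29; c2=36
total*c2 = (-29)*36 = -1044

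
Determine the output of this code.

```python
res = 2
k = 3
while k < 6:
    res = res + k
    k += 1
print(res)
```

k=3: res = 2+3 = 5
k=4: res = 5+4 = 9
k=5: res = 9+5 = 14

14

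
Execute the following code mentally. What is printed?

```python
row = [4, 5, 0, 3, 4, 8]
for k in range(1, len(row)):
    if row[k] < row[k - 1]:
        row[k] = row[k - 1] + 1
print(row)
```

k=1: 5>=4, unchanged → [4, 5, 0, 3, 4, 8]
k=2: 0<5, row[2] = 5+1 = 6 → [4, 5, 6, 3, 4, 8]
k=3: 3<6, row[3] = 6+1 = 7 → [4, 5, 6, 7, 4, 8]
k=4: 4<7, row[4] = 7+1 = 8 → [4, 5, 6, 7, 8, 8]
k=5: 8>=8, unchanged → [4, 5, 6, 7, 8, 8]

[4, 5, 6, 7, 8, 8]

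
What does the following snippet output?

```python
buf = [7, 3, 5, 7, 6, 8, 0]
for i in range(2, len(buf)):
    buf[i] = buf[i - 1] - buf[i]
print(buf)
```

i=2: buf[2] = 3-5 = -2 → [7, 3, -2, 7, 6, 8, 0]
i=3: buf[3] = (-2)-7 = -9 → [7, 3, -2, -9, 6, 8, 0]
i=4: buf[4] = (-9)-6 = -15 → [7, 3, -2, -9, -15, 8, 0]
i=5: buf[5] = (-15)-8 = -23 → [7, 3, -2, -9, -15, -23, 0]
i=6: buf[6] = (-23)-0 = -23 → [7, 3, -2, -9, -15, -23, -23]

[7, 3, -2, -9, -15, -23, -23]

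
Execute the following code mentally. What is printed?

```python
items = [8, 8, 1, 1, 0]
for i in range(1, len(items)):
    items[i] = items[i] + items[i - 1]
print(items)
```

i=1: items[1] = 8+8 = 16 → [8, 16, 1, 1, 0]
i=2: items[2] = 1+16 = 17 → [8, 16, 17, 1, 0]
i=3: items[3] = 1+17 = 18 → [8, 16, 17, 18, 0]
i=4: items[4] = 0+18 = 18 → [8, 16, 17, 18, 18]

[8, 16, 17, 18, 18]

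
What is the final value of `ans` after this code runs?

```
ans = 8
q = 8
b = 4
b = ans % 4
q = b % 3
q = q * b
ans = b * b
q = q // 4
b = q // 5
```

0

b = 8%4 = 0
q = 0%3 = 0
q = 0*0 = 0
ans = 0*0 = 0
q = 0//4 = 0
b = 0//5 = 0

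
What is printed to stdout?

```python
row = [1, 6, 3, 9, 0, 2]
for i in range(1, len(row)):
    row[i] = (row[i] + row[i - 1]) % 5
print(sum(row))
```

12

i=1: row[1] = (6+1)%5 = 2 → [1, 2, 3, 9, 0, 2]
i=2: row[2] = (3+2)%5 = 0 → [1, 2, 0, 9, 0, 2]
i=3: row[3] = (9+0)%5 = 4 → [1, 2, 0, 4, 0, 2]
i=4: row[4] = (0+4)%5 = 4 → [1, 2, 0, 4, 4, 2]
i=5: row[5] = (2+4)%5 = 1 → [1, 2, 0, 4, 4, 1]
sum = 12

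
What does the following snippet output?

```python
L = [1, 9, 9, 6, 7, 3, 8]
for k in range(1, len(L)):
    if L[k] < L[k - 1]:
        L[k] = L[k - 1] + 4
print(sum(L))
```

95

k=1: 9>=1, unchanged → [1, 9, 9, 6, 7, 3, 8]
k=2: 9>=9, unchanged → [1, 9, 9, 6, 7, 3, 8]
k=3: 6<9, L[3] = 9+4 = 13 → [1, 9, 9, 13, 7, 3, 8]
k=4: 7<13, L[4] = 13+4 = 17 → [1, 9, 9, 13, 17, 3, 8]
k=5: 3<17, L[5] = 17+4 = 21 → [1, 9, 9, 13, 17, 21, 8]
k=6: 8<21, L[6] = 21+4 = 25 → [1, 9, 9, 13, 17, 21, 25]
sum = 95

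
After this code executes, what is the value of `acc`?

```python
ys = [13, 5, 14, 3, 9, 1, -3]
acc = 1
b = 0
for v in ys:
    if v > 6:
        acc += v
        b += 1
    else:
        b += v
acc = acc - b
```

28

v=13: >6, acc = 1+13 = 14; b=1
v=5: not >6; b=6
v=14: >6, acc = 14+14 = 28; b=7
v=3: not >6; b=10
v=9: >6, acc = 28+9 = 37; b=11
v=1: not >6; b=12
v=-3: not >6; b=9
acc-b = 37-9 = 28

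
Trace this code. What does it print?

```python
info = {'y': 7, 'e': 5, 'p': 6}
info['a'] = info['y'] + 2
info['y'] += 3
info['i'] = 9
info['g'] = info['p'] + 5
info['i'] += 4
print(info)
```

{'y': 10, 'e': 5, 'p': 6, 'a': 9, 'i': 13, 'g': 11}

info['a'] = info['y']+2 = 9 → {'y': 7, 'e': 5, 'p': 6, 'a': 9}
info['y'] = 7+3 = 10 → {'y': 10, 'e': 5, 'p': 6, 'a': 9}
info['i'] = 9 → {'y': 10, 'e': 5, 'p': 6, 'a': 9, 'i': 9}
info['g'] = info['p']+5 = 11 → {'y': 10, 'e': 5, 'p': 6, 'a': 9, 'i': 9, 'g': 11}
info['i'] = 9+4 = 13 → {'y': 10, 'e': 5, 'p': 6, 'a': 9, 'i': 13, 'g': 11}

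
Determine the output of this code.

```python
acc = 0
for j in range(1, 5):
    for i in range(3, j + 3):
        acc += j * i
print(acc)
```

j=1,i=3: acc = 0+3 = 3
j=2,i=3: acc = 3+6 = 9
j=2,i=4: acc = 9+8 = 17
j=3,i=3: acc = 17+9 = 26
j=3,i=4: acc = 26+12 = 38
j=3,i=5: acc = 38+15 = 53
j=4,i=3: acc = 53+12 = 65
j=4,i=4: acc = 65+16 = 81
j=4,i=5: acc = 81+20 = 101
j=4,i=6: acc = 101+24 = 125

125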